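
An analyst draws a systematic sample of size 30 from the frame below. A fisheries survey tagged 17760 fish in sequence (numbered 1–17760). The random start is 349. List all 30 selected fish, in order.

k = N/n = 17760/30 = 592
fish 1: 349
fish 2: 349 + 592 = 941
fish 3: 941 + 592 = 1533
fish 4: 1533 + 592 = 2125
fish 5: 2125 + 592 = 2717
fish 6: 2717 + 592 = 3309
fish 7: 3309 + 592 = 3901
fish 8: 3901 + 592 = 4493
fish 9: 4493 + 592 = 5085
fish 10: 5085 + 592 = 5677
fish 11: 5677 + 592 = 6269
fish 12: 6269 + 592 = 6861
fish 13: 6861 + 592 = 7453
fish 14: 7453 + 592 = 8045
fish 15: 8045 + 592 = 8637
fish 16: 8637 + 592 = 9229
fish 17: 9229 + 592 = 9821
fish 18: 9821 + 592 = 10413
fish 19: 10413 + 592 = 11005
fish 20: 11005 + 592 = 11597
fish 21: 11597 + 592 = 12189
fish 22: 12189 + 592 = 12781
fish 23: 12781 + 592 = 13373
fish 24: 13373 + 592 = 13965
fish 25: 13965 + 592 = 14557
fish 26: 14557 + 592 = 15149
fish 27: 15149 + 592 = 15741
fish 28: 15741 + 592 = 16333
fish 29: 16333 + 592 = 16925
fish 30: 16925 + 592 = 17517

349, 941, 1533, 2125, 2717, 3309, 3901, 4493, 5085, 5677, 6269, 6861, 7453, 8045, 8637, 9229, 9821, 10413, 11005, 11597, 12189, 12781, 13373, 13965, 14557, 15149, 15741, 16333, 16925, 17517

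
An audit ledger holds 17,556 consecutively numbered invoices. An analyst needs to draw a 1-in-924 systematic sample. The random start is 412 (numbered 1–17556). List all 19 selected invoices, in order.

412, 1336, 2260, 3184, 4108, 5032, 5956, 6880, 7804, 8728, 9652, 10576, 11500, 12424, 13348, 14272, 15196, 16120, 17044

invoice 1: 412
invoice 2: 412 + 924 = 1336
invoice 3: 1336 + 924 = 2260
invoice 4: 2260 + 924 = 3184
invoice 5: 3184 + 924 = 4108
invoice 6: 4108 + 924 = 5032
invoice 7: 5032 + 924 = 5956
invoice 8: 5956 + 924 = 6880
invoice 9: 6880 + 924 = 7804
invoice 10: 7804 + 924 = 8728
invoice 11: 8728 + 924 = 9652
invoice 12: 9652 + 924 = 10576
invoice 13: 10576 + 924 = 11500
invoice 14: 11500 + 924 = 12424
invoice 15: 12424 + 924 = 13348
invoice 16: 13348 + 924 = 14272
invoice 17: 14272 + 924 = 15196
invoice 18: 15196 + 924 = 16120
invoice 19: 16120 + 924 = 17044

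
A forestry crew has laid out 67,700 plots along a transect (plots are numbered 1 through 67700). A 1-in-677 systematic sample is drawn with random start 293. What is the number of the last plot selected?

k = 677
100th selection = r + (100−1)·k = 293 + 99×677 = 293 + 67023 = 67316

67316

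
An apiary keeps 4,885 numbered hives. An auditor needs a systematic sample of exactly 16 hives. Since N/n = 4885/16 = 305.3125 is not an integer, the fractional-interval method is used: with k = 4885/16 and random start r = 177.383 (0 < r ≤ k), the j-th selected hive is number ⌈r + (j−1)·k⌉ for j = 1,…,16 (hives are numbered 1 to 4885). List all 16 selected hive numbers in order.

178, 483, 789, 1094, 1399, 1704, 2010, 2315, 2620, 2926, 3231, 3536, 3842, 4147, 4452, 4758

j=1: r + 0k = 177.383 → ⌈·⌉ = 178
j=2: r + 1k = 482.6955 → ⌈·⌉ = 483
j=3: r + 2k = 788.008 → ⌈·⌉ = 789
j=4: r + 3k = 1093.3205 → ⌈·⌉ = 1094
j=5: r + 4k = 1398.633 → ⌈·⌉ = 1399
j=6: r + 5k = 1703.9455 → ⌈·⌉ = 1704
j=7: r + 6k = 2009.258 → ⌈·⌉ = 2010
j=8: r + 7k = 2314.5705 → ⌈·⌉ = 2315
j=9: r + 8k = 2619.883 → ⌈·⌉ = 2620
j=10: r + 9k = 2925.1955 → ⌈·⌉ = 2926
j=11: r + 10k = 3230.508 → ⌈·⌉ = 3231
j=12: r + 11k = 3535.8205 → ⌈·⌉ = 3536
j=13: r + 12k = 3841.133 → ⌈·⌉ = 3842
j=14: r + 13k = 4146.4455 → ⌈·⌉ = 4147
j=15: r + 14k = 4451.758 → ⌈·⌉ = 4452
j=16: r + 15k = 4757.0705 → ⌈·⌉ = 4758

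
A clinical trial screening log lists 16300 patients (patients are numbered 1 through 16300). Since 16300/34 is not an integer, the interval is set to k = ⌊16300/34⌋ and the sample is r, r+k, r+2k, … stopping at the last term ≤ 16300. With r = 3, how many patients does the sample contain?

k = ⌊16300/34⌋ = 479
Achieved size = ⌊(16300 − 3)/479⌋ + 1 = ⌊16297/479⌋ + 1 = 34 + 1 = 35
(last selection: 3 + 34×479 = 16289 ≤ 16300; next would be 16768 > 16300)

35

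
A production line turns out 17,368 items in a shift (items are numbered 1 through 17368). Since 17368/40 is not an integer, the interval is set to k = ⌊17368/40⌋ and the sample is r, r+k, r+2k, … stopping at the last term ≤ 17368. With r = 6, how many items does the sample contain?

k = ⌊17368/40⌋ = 434
Achieved size = ⌊(17368 − 6)/434⌋ + 1 = ⌊17362/434⌋ + 1 = 40 + 1 = 41
(last selection: 6 + 40×434 = 17366 ≤ 17368; next would be 17800 > 17368)

41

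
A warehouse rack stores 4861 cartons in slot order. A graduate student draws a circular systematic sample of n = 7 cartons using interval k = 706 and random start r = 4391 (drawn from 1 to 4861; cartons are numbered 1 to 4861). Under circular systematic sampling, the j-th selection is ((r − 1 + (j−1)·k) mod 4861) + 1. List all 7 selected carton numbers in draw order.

Selection 1: 4391
Selection 2: 4391 + 706 = 5097 → 5097 − 4861 = 236
Selection 3: 236 + 706 = 942
Selection 4: 942 + 706 = 1648
Selection 5: 1648 + 706 = 2354
Selection 6: 2354 + 706 = 3060
Selection 7: 3060 + 706 = 3766

4391, 236, 942, 1648, 2354, 3060, 3766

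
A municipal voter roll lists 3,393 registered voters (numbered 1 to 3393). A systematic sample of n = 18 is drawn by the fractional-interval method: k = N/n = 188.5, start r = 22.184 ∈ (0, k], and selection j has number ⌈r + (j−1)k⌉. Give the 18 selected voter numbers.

j=1: r + 0k = 22.184 → ⌈·⌉ = 23
j=2: r + 1k = 210.684 → ⌈·⌉ = 211
j=3: r + 2k = 399.184 → ⌈·⌉ = 400
j=4: r + 3k = 587.684 → ⌈·⌉ = 588
j=5: r + 4k = 776.184 → ⌈·⌉ = 777
j=6: r + 5k = 964.684 → ⌈·⌉ = 965
j=7: r + 6k = 1153.184 → ⌈·⌉ = 1154
j=8: r + 7k = 1341.684 → ⌈·⌉ = 1342
j=9: r + 8k = 1530.184 → ⌈·⌉ = 1531
j=10: r + 9k = 1718.684 → ⌈·⌉ = 1719
j=11: r + 10k = 1907.184 → ⌈·⌉ = 1908
j=12: r + 11k = 2095.684 → ⌈·⌉ = 2096
j=13: r + 12k = 2284.184 → ⌈·⌉ = 2285
j=14: r + 13k = 2472.684 → ⌈·⌉ = 2473
j=15: r + 14k = 2661.184 → ⌈·⌉ = 2662
j=16: r + 15k = 2849.684 → ⌈·⌉ = 2850
j=17: r + 16k = 3038.184 → ⌈·⌉ = 3039
j=18: r + 17k = 3226.684 → ⌈·⌉ = 3227

23, 211, 400, 588, 777, 965, 1154, 1342, 1531, 1719, 1908, 2096, 2285, 2473, 2662, 2850, 3039, 3227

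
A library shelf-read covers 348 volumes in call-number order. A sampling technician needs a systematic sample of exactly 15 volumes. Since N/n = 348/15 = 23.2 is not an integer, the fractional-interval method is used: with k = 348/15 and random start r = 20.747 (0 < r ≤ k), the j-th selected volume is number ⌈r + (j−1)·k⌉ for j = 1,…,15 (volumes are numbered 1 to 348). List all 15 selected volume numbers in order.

j=1: r + 0k = 20.747 → ⌈·⌉ = 21
j=2: r + 1k = 43.947 → ⌈·⌉ = 44
j=3: r + 2k = 67.147 → ⌈·⌉ = 68
j=4: r + 3k = 90.347 → ⌈·⌉ = 91
j=5: r + 4k = 113.547 → ⌈·⌉ = 114
j=6: r + 5k = 136.747 → ⌈·⌉ = 137
j=7: r + 6k = 159.947 → ⌈·⌉ = 160
j=8: r + 7k = 183.147 → ⌈·⌉ = 184
j=9: r + 8k = 206.347 → ⌈·⌉ = 207
j=10: r + 9k = 229.547 → ⌈·⌉ = 230
j=11: r + 10k = 252.747 → ⌈·⌉ = 253
j=12: r + 11k = 275.947 → ⌈·⌉ = 276
j=13: r + 12k = 299.147 → ⌈·⌉ = 300
j=14: r + 13k = 322.347 → ⌈·⌉ = 323
j=15: r + 14k = 345.547 → ⌈·⌉ = 346

21, 44, 68, 91, 114, 137, 160, 184, 207, 230, 253, 276, 300, 323, 346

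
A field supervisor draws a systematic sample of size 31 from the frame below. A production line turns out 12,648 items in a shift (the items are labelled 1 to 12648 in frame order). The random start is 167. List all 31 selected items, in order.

167, 575, 983, 1391, 1799, 2207, 2615, 3023, 3431, 3839, 4247, 4655, 5063, 5471, 5879, 6287, 6695, 7103, 7511, 7919, 8327, 8735, 9143, 9551, 9959, 10367, 10775, 11183, 11591, 11999, 12407

k = N/n = 12648/31 = 408
item 1: 167
item 2: 167 + 408 = 575
item 3: 575 + 408 = 983
item 4: 983 + 408 = 1391
item 5: 1391 + 408 = 1799
item 6: 1799 + 408 = 2207
item 7: 2207 + 408 = 2615
item 8: 2615 + 408 = 3023
item 9: 3023 + 408 = 3431
item 10: 3431 + 408 = 3839
item 11: 3839 + 408 = 4247
item 12: 4247 + 408 = 4655
item 13: 4655 + 408 = 5063
item 14: 5063 + 408 = 5471
item 15: 5471 + 408 = 5879
item 16: 5879 + 408 = 6287
item 17: 6287 + 408 = 6695
item 18: 6695 + 408 = 7103
item 19: 7103 + 408 = 7511
item 20: 7511 + 408 = 7919
item 21: 7919 + 408 = 8327
item 22: 8327 + 408 = 8735
item 23: 8735 + 408 = 9143
item 24: 9143 + 408 = 9551
item 25: 9551 + 408 = 9959
item 26: 9959 + 408 = 10367
item 27: 10367 + 408 = 10775
item 28: 10775 + 408 = 11183
item 29: 11183 + 408 = 11591
item 30: 11591 + 408 = 11999
item 31: 11999 + 408 = 12407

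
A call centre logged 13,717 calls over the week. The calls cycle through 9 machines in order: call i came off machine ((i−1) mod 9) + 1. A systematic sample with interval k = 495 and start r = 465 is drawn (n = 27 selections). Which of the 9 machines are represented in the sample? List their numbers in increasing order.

6

Consecutive selections differ by k = 495, so their machine numbers differ by 495 mod 9 = 0.
gcd(495, 9) = 9, so the sample visits 9/9 = 1 distinct residues mod 9.
Start 465 is machine 6; the machines hit are 6.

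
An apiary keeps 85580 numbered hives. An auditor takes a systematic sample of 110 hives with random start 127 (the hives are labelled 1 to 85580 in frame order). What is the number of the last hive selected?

84929

k = 85580/110 = 778
110th selection = r + (110−1)·k = 127 + 109×778 = 127 + 84802 = 84929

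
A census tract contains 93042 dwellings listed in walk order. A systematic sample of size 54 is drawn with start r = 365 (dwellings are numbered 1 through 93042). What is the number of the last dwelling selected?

91684

k = 93042/54 = 1723
54th selection = r + (54−1)·k = 365 + 53×1723 = 365 + 91319 = 91684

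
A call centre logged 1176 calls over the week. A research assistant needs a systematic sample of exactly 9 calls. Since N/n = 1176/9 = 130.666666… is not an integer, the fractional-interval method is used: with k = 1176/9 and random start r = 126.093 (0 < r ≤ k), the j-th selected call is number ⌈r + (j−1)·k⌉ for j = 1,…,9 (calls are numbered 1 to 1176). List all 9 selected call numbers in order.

127, 257, 388, 519, 649, 780, 911, 1041, 1172

j=1: r + 0k = 126.093 → ⌈·⌉ = 127
j=2: r + 1k = 256.759666… → ⌈·⌉ = 257
j=3: r + 2k = 387.426333… → ⌈·⌉ = 388
j=4: r + 3k = 518.093 → ⌈·⌉ = 519
j=5: r + 4k = 648.759666… → ⌈·⌉ = 649
j=6: r + 5k = 779.426333… → ⌈·⌉ = 780
j=7: r + 6k = 910.093 → ⌈·⌉ = 911
j=8: r + 7k = 1040.759666… → ⌈·⌉ = 1041
j=9: r + 8k = 1171.426333… → ⌈·⌉ = 1172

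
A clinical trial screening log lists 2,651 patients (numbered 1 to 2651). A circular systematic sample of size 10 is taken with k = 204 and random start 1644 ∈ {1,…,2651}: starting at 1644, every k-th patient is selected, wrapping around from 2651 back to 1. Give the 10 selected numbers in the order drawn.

1644, 1848, 2052, 2256, 2460, 13, 217, 421, 625, 829

Selection 1: 1644
Selection 2: 1644 + 204 = 1848
Selection 3: 1848 + 204 = 2052
Selection 4: 2052 + 204 = 2256
Selection 5: 2256 + 204 = 2460
Selection 6: 2460 + 204 = 2664 → 2664 − 2651 = 13
Selection 7: 13 + 204 = 217
Selection 8: 217 + 204 = 421
Selection 9: 421 + 204 = 625
Selection 10: 625 + 204 = 829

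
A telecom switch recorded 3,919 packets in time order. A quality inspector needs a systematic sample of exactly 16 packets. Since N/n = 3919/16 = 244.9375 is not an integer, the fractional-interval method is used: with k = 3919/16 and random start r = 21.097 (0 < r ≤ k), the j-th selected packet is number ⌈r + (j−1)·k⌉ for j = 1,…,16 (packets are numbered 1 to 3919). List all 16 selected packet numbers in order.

22, 267, 511, 756, 1001, 1246, 1491, 1736, 1981, 2226, 2471, 2716, 2961, 3206, 3451, 3696

j=1: r + 0k = 21.097 → ⌈·⌉ = 22
j=2: r + 1k = 266.0345 → ⌈·⌉ = 267
j=3: r + 2k = 510.972 → ⌈·⌉ = 511
j=4: r + 3k = 755.9095 → ⌈·⌉ = 756
j=5: r + 4k = 1000.847 → ⌈·⌉ = 1001
j=6: r + 5k = 1245.7845 → ⌈·⌉ = 1246
j=7: r + 6k = 1490.722 → ⌈·⌉ = 1491
j=8: r + 7k = 1735.6595 → ⌈·⌉ = 1736
j=9: r + 8k = 1980.597 → ⌈·⌉ = 1981
j=10: r + 9k = 2225.5345 → ⌈·⌉ = 2226
j=11: r + 10k = 2470.472 → ⌈·⌉ = 2471
j=12: r + 11k = 2715.4095 → ⌈·⌉ = 2716
j=13: r + 12k = 2960.347 → ⌈·⌉ = 2961
j=14: r + 13k = 3205.2845 → ⌈·⌉ = 3206
j=15: r + 14k = 3450.222 → ⌈·⌉ = 3451
j=16: r + 15k = 3695.1595 → ⌈·⌉ = 3696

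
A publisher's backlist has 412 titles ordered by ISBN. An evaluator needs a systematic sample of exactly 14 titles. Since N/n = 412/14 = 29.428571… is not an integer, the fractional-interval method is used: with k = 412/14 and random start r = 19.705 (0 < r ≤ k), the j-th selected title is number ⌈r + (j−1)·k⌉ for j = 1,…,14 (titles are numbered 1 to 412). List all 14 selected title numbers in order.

j=1: r + 0k = 19.705 → ⌈·⌉ = 20
j=2: r + 1k = 49.133571… → ⌈·⌉ = 50
j=3: r + 2k = 78.562142… → ⌈·⌉ = 79
j=4: r + 3k = 107.990714… → ⌈·⌉ = 108
j=5: r + 4k = 137.419285… → ⌈·⌉ = 138
j=6: r + 5k = 166.847857… → ⌈·⌉ = 167
j=7: r + 6k = 196.276428… → ⌈·⌉ = 197
j=8: r + 7k = 225.705 → ⌈·⌉ = 226
j=9: r + 8k = 255.133571… → ⌈·⌉ = 256
j=10: r + 9k = 284.562142… → ⌈·⌉ = 285
j=11: r + 10k = 313.990714… → ⌈·⌉ = 314
j=12: r + 11k = 343.419285… → ⌈·⌉ = 344
j=13: r + 12k = 372.847857… → ⌈·⌉ = 373
j=14: r + 13k = 402.276428… → ⌈·⌉ = 403

20, 50, 79, 108, 138, 167, 197, 226, 256, 285, 314, 344, 373, 403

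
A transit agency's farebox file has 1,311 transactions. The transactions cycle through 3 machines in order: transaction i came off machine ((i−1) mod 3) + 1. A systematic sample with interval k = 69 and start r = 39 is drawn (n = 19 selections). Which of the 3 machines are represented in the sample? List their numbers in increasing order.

3

Consecutive selections differ by k = 69, so their machine numbers differ by 69 mod 3 = 0.
gcd(69, 3) = 3, so the sample visits 3/3 = 1 distinct residues mod 3.
Start 39 is machine 3; the machines hit are 3.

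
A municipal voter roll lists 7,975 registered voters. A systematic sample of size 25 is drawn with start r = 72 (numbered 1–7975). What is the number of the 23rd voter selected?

k = 7975/25 = 319
23rd selection = r + (23−1)·k = 72 + 22×319 = 72 + 7018 = 7090

7090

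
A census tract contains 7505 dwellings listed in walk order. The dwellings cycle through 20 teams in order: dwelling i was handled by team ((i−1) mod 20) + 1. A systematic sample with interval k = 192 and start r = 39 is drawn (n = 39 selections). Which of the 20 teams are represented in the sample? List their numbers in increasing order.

Consecutive selections differ by k = 192, so their team numbers differ by 192 mod 20 = 12.
gcd(192, 20) = 4, so the sample visits 20/4 = 5 distinct residues mod 20.
Start 39 is team 19; the teams hit are 3, 7, 11, 15, 19.

3, 7, 11, 15, 19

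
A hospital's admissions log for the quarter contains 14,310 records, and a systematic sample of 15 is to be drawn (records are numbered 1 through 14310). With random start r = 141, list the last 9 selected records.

5865, 6819, 7773, 8727, 9681, 10635, 11589, 12543, 13497

k = N/n = 14310/15 = 954
7th selection = 141 + 6×954 = 5865
8th: 5865 + 954 = 6819
9th: 6819 + 954 = 7773
10th: 7773 + 954 = 8727
11th: 8727 + 954 = 9681
12th: 9681 + 954 = 10635
13th: 10635 + 954 = 11589
14th: 11589 + 954 = 12543
15th: 12543 + 954 = 13497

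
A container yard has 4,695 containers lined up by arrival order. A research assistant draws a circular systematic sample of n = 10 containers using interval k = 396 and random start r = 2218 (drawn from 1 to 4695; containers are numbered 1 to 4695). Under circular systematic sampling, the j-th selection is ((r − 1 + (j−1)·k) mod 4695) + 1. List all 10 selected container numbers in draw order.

Selection 1: 2218
Selection 2: 2218 + 396 = 2614
Selection 3: 2614 + 396 = 3010
Selection 4: 3010 + 396 = 3406
Selection 5: 3406 + 396 = 3802
Selection 6: 3802 + 396 = 4198
Selection 7: 4198 + 396 = 4594
Selection 8: 4594 + 396 = 4990 → 4990 − 4695 = 295
Selection 9: 295 + 396 = 691
Selection 10: 691 + 396 = 1087

2218, 2614, 3010, 3406, 3802, 4198, 4594, 295, 691, 1087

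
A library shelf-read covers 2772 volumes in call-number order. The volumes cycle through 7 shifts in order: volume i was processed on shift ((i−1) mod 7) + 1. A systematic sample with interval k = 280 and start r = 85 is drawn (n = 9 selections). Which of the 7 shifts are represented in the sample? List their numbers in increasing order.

Consecutive selections differ by k = 280, so their shift numbers differ by 280 mod 7 = 0.
gcd(280, 7) = 7, so the sample visits 7/7 = 1 distinct residues mod 7.
Start 85 is shift 1; the shifts hit are 1.

1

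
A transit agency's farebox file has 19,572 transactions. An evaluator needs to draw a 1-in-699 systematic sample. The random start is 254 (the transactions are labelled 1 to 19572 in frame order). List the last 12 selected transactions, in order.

17th selection = 254 + 16×699 = 11438
18th: 11438 + 699 = 12137
19th: 12137 + 699 = 12836
20th: 12836 + 699 = 13535
21st: 13535 + 699 = 14234
22nd: 14234 + 699 = 14933
23rd: 14933 + 699 = 15632
24th: 15632 + 699 = 16331
25th: 16331 + 699 = 17030
26th: 17030 + 699 = 17729
27th: 17729 + 699 = 18428
28th: 18428 + 699 = 19127

11438, 12137, 12836, 13535, 14234, 14933, 15632, 16331, 17030, 17729, 18428, 19127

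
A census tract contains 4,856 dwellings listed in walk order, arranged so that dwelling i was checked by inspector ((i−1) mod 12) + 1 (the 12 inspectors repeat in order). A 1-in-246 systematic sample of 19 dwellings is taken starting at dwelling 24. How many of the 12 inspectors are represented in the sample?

2

Consecutive selections differ by k = 246, so their inspector numbers differ by 246 mod 12 = 6.
gcd(246, 12) = 6, so the sample visits 12/6 = 2 distinct residues mod 12.
Start 24 is inspector 12; the inspectors hit are 6, 12.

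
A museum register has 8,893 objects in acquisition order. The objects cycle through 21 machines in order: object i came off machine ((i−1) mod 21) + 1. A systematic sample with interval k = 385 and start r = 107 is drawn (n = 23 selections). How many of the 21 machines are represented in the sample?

3

Consecutive selections differ by k = 385, so their machine numbers differ by 385 mod 21 = 7.
gcd(385, 21) = 7, so the sample visits 21/7 = 3 distinct residues mod 21.
Start 107 is machine 2; the machines hit are 2, 9, 16.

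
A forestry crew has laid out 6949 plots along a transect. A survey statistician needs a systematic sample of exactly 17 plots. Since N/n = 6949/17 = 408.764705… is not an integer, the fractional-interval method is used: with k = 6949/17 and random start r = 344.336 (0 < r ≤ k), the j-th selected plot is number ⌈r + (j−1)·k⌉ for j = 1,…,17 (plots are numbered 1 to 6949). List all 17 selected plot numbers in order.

345, 754, 1162, 1571, 1980, 2389, 2797, 3206, 3615, 4024, 4432, 4841, 5250, 5659, 6068, 6476, 6885

j=1: r + 0k = 344.336 → ⌈·⌉ = 345
j=2: r + 1k = 753.100705… → ⌈·⌉ = 754
j=3: r + 2k = 1161.865411… → ⌈·⌉ = 1162
j=4: r + 3k = 1570.630117… → ⌈·⌉ = 1571
j=5: r + 4k = 1979.394823… → ⌈·⌉ = 1980
j=6: r + 5k = 2388.159529… → ⌈·⌉ = 2389
j=7: r + 6k = 2796.924235… → ⌈·⌉ = 2797
j=8: r + 7k = 3205.688941… → ⌈·⌉ = 3206
j=9: r + 8k = 3614.453647… → ⌈·⌉ = 3615
j=10: r + 9k = 4023.218352… → ⌈·⌉ = 4024
j=11: r + 10k = 4431.983058… → ⌈·⌉ = 4432
j=12: r + 11k = 4840.747764… → ⌈·⌉ = 4841
j=13: r + 12k = 5249.512470… → ⌈·⌉ = 5250
j=14: r + 13k = 5658.277176… → ⌈·⌉ = 5659
j=15: r + 14k = 6067.041882… → ⌈·⌉ = 6068
j=16: r + 15k = 6475.806588… → ⌈·⌉ = 6476
j=17: r + 16k = 6884.571294… → ⌈·⌉ = 6885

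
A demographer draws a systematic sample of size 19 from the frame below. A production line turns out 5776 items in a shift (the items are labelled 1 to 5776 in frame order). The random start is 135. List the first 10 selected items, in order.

135, 439, 743, 1047, 1351, 1655, 1959, 2263, 2567, 2871

k = N/n = 5776/19 = 304
item 1: 135
item 2: 135 + 304 = 439
item 3: 439 + 304 = 743
item 4: 743 + 304 = 1047
item 5: 1047 + 304 = 1351
item 6: 1351 + 304 = 1655
item 7: 1655 + 304 = 1959
item 8: 1959 + 304 = 2263
item 9: 2263 + 304 = 2567
item 10: 2567 + 304 = 2871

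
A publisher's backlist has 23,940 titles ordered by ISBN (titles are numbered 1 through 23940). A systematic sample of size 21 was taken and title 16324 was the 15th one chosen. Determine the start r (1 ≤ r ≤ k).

k = 23940/21 = 1140
r = 16324 − (15−1)×1140 = 16324 − 15960 = 364

364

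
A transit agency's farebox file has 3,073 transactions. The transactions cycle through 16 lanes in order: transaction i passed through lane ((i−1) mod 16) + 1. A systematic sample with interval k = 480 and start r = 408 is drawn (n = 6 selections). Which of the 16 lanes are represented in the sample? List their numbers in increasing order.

Consecutive selections differ by k = 480, so their lane numbers differ by 480 mod 16 = 0.
gcd(480, 16) = 16, so the sample visits 16/16 = 1 distinct residues mod 16.
Start 408 is lane 8; the lanes hit are 8.

8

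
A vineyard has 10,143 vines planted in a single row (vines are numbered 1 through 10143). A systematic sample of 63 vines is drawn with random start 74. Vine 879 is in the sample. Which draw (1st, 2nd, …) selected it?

6

k = 10143/63 = 161
position = (879 − 74)/161 + 1 = 805/161 + 1 = 5 + 1 = 6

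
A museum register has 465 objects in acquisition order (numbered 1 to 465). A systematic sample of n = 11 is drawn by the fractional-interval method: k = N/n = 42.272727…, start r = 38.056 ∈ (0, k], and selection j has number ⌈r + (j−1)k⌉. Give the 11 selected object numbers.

j=1: r + 0k = 38.056 → ⌈·⌉ = 39
j=2: r + 1k = 80.328727… → ⌈·⌉ = 81
j=3: r + 2k = 122.601454… → ⌈·⌉ = 123
j=4: r + 3k = 164.874181… → ⌈·⌉ = 165
j=5: r + 4k = 207.146909… → ⌈·⌉ = 208
j=6: r + 5k = 249.419636… → ⌈·⌉ = 250
j=7: r + 6k = 291.692363… → ⌈·⌉ = 292
j=8: r + 7k = 333.965090… → ⌈·⌉ = 334
j=9: r + 8k = 376.237818… → ⌈·⌉ = 377
j=10: r + 9k = 418.510545… → ⌈·⌉ = 419
j=11: r + 10k = 460.783272… → ⌈·⌉ = 461

39, 81, 123, 165, 208, 250, 292, 334, 377, 419, 461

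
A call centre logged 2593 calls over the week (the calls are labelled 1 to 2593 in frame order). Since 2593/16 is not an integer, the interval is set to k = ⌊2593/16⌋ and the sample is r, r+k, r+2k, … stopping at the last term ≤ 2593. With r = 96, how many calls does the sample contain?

k = ⌊2593/16⌋ = 162
Achieved size = ⌊(2593 − 96)/162⌋ + 1 = ⌊2497/162⌋ + 1 = 15 + 1 = 16
(last selection: 96 + 15×162 = 2526 ≤ 2593; next would be 2688 > 2593)

16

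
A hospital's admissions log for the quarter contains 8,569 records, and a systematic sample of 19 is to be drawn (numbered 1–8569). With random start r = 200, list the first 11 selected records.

k = N/n = 8569/19 = 451
record 1: 200
record 2: 200 + 451 = 651
record 3: 651 + 451 = 1102
record 4: 1102 + 451 = 1553
record 5: 1553 + 451 = 2004
record 6: 2004 + 451 = 2455
record 7: 2455 + 451 = 2906
record 8: 2906 + 451 = 3357
record 9: 3357 + 451 = 3808
record 10: 3808 + 451 = 4259
record 11: 4259 + 451 = 4710

200, 651, 1102, 1553, 2004, 2455, 2906, 3357, 3808, 4259, 4710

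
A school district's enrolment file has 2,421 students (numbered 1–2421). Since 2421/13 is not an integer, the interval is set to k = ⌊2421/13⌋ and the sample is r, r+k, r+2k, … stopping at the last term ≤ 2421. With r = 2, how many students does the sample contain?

14

k = ⌊2421/13⌋ = 186
Achieved size = ⌊(2421 − 2)/186⌋ + 1 = ⌊2419/186⌋ + 1 = 13 + 1 = 14
(last selection: 2 + 13×186 = 2420 ≤ 2421; next would be 2606 > 2421)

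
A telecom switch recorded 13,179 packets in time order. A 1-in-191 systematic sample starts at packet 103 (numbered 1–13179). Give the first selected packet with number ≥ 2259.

k = 191
Steps past start: ⌈(2259 − 103)/191⌉ = ⌈2156/191⌉ = 12
Selected packet: 103 + 12×191 = 2395

2395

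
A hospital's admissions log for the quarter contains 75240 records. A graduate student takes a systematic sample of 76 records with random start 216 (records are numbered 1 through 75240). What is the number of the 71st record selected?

69516

k = 75240/76 = 990
71st selection = r + (71−1)·k = 216 + 70×990 = 216 + 69300 = 69516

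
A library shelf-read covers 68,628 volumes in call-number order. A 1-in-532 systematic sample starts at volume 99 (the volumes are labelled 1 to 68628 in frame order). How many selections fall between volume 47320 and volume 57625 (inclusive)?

20

k = 532
First selection ≥ 47320: 99 + ⌈(47320−99)/532⌉·532 = 99 + 89×532 = 47447
Last selection ≤ 57625: 99 + ⌊(57625−99)/532⌋·532 = 99 + 108×532 = 57555
Count = 108 − 89 + 1 = 20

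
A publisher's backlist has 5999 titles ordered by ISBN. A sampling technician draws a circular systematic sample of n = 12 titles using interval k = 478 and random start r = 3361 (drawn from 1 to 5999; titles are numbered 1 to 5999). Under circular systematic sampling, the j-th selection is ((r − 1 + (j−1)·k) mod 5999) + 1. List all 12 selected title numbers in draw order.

3361, 3839, 4317, 4795, 5273, 5751, 230, 708, 1186, 1664, 2142, 2620

Selection 1: 3361
Selection 2: 3361 + 478 = 3839
Selection 3: 3839 + 478 = 4317
Selection 4: 4317 + 478 = 4795
Selection 5: 4795 + 478 = 5273
Selection 6: 5273 + 478 = 5751
Selection 7: 5751 + 478 = 6229 → 6229 − 5999 = 230
Selection 8: 230 + 478 = 708
Selection 9: 708 + 478 = 1186
Selection 10: 1186 + 478 = 1664
Selection 11: 1664 + 478 = 2142
Selection 12: 2142 + 478 = 2620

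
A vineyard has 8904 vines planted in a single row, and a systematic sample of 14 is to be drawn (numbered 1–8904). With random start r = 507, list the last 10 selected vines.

k = N/n = 8904/14 = 636
5th selection = 507 + 4×636 = 3051
6th: 3051 + 636 = 3687
7th: 3687 + 636 = 4323
8th: 4323 + 636 = 4959
9th: 4959 + 636 = 5595
10th: 5595 + 636 = 6231
11th: 6231 + 636 = 6867
12th: 6867 + 636 = 7503
13th: 7503 + 636 = 8139
14th: 8139 + 636 = 8775

3051, 3687, 4323, 4959, 5595, 6231, 6867, 7503, 8139, 8775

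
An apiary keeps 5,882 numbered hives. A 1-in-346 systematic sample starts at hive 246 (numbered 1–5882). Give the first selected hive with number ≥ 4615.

4744

k = 346
Steps past start: ⌈(4615 − 246)/346⌉ = ⌈4369/346⌉ = 13
Selected hive: 246 + 13×346 = 4744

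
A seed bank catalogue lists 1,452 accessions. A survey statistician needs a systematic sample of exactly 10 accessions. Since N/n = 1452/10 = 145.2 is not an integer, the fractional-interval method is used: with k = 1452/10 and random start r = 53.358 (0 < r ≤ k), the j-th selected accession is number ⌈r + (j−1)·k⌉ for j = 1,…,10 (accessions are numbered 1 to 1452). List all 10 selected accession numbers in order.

j=1: r + 0k = 53.358 → ⌈·⌉ = 54
j=2: r + 1k = 198.558 → ⌈·⌉ = 199
j=3: r + 2k = 343.758 → ⌈·⌉ = 344
j=4: r + 3k = 488.958 → ⌈·⌉ = 489
j=5: r + 4k = 634.158 → ⌈·⌉ = 635
j=6: r + 5k = 779.358 → ⌈·⌉ = 780
j=7: r + 6k = 924.558 → ⌈·⌉ = 925
j=8: r + 7k = 1069.758 → ⌈·⌉ = 1070
j=9: r + 8k = 1214.958 → ⌈·⌉ = 1215
j=10: r + 9k = 1360.158 → ⌈·⌉ = 1361

54, 199, 344, 489, 635, 780, 925, 1070, 1215, 1361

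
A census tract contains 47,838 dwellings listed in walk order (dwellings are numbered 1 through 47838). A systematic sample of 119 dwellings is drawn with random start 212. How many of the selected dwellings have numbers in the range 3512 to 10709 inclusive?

k = 47838/119 = 402
First selection ≥ 3512: 212 + ⌈(3512−212)/402⌉·402 = 212 + 9×402 = 3830
Last selection ≤ 10709: 212 + ⌊(10709−212)/402⌋·402 = 212 + 26×402 = 10664
Count = 26 − 9 + 1 = 18

18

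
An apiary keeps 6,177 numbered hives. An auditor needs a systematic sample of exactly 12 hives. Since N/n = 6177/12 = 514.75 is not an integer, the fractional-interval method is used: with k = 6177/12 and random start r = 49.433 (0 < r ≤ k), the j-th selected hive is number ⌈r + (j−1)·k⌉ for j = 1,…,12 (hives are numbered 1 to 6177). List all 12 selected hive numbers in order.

50, 565, 1079, 1594, 2109, 2624, 3138, 3653, 4168, 4683, 5197, 5712

j=1: r + 0k = 49.433 → ⌈·⌉ = 50
j=2: r + 1k = 564.183 → ⌈·⌉ = 565
j=3: r + 2k = 1078.933 → ⌈·⌉ = 1079
j=4: r + 3k = 1593.683 → ⌈·⌉ = 1594
j=5: r + 4k = 2108.433 → ⌈·⌉ = 2109
j=6: r + 5k = 2623.183 → ⌈·⌉ = 2624
j=7: r + 6k = 3137.933 → ⌈·⌉ = 3138
j=8: r + 7k = 3652.683 → ⌈·⌉ = 3653
j=9: r + 8k = 4167.433 → ⌈·⌉ = 4168
j=10: r + 9k = 4682.183 → ⌈·⌉ = 4683
j=11: r + 10k = 5196.933 → ⌈·⌉ = 5197
j=12: r + 11k = 5711.683 → ⌈·⌉ = 5712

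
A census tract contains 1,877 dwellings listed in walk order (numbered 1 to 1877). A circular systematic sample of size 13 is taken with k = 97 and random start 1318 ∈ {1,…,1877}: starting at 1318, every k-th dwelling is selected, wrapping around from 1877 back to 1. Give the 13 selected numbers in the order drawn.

1318, 1415, 1512, 1609, 1706, 1803, 23, 120, 217, 314, 411, 508, 605

Selection 1: 1318
Selection 2: 1318 + 97 = 1415
Selection 3: 1415 + 97 = 1512
Selection 4: 1512 + 97 = 1609
Selection 5: 1609 + 97 = 1706
Selection 6: 1706 + 97 = 1803
Selection 7: 1803 + 97 = 1900 → 1900 − 1877 = 23
Selection 8: 23 + 97 = 120
Selection 9: 120 + 97 = 217
Selection 10: 217 + 97 = 314
Selection 11: 314 + 97 = 411
Selection 12: 411 + 97 = 508
Selection 13: 508 + 97 = 605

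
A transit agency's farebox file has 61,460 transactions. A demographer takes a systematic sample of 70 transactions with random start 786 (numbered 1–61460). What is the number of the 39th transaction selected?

34150

k = 61460/70 = 878
39th selection = r + (39−1)·k = 786 + 38×878 = 786 + 33364 = 34150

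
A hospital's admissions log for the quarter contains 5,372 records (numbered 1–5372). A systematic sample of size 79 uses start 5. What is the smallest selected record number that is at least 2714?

2725

k = 5372/79 = 68
Steps past start: ⌈(2714 − 5)/68⌉ = ⌈2709/68⌉ = 40
Selected record: 5 + 40×68 = 2725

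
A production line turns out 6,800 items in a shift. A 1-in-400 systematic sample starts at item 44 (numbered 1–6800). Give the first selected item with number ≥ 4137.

k = 400
Steps past start: ⌈(4137 − 44)/400⌉ = ⌈4093/400⌉ = 11
Selected item: 44 + 11×400 = 4444

4444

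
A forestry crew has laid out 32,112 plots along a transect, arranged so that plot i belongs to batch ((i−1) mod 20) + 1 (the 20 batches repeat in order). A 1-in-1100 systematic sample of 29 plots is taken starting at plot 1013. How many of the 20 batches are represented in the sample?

Consecutive selections differ by k = 1100, so their batch numbers differ by 1100 mod 20 = 0.
gcd(1100, 20) = 20, so the sample visits 20/20 = 1 distinct residues mod 20.
Start 1013 is batch 13; the batches hit are 13.

1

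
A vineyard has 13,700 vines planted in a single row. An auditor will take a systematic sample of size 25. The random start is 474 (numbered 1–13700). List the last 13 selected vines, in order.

7050, 7598, 8146, 8694, 9242, 9790, 10338, 10886, 11434, 11982, 12530, 13078, 13626

k = N/n = 13700/25 = 548
13th selection = 474 + 12×548 = 7050
14th: 7050 + 548 = 7598
15th: 7598 + 548 = 8146
16th: 8146 + 548 = 8694
17th: 8694 + 548 = 9242
18th: 9242 + 548 = 9790
19th: 9790 + 548 = 10338
20th: 10338 + 548 = 10886
21st: 10886 + 548 = 11434
22nd: 11434 + 548 = 11982
23rd: 11982 + 548 = 12530
24th: 12530 + 548 = 13078
25th: 13078 + 548 = 13626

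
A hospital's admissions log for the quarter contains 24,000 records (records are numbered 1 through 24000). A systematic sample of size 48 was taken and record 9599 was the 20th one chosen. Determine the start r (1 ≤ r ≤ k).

99

k = 24000/48 = 500
r = 9599 − (20−1)×500 = 9599 − 9500 = 99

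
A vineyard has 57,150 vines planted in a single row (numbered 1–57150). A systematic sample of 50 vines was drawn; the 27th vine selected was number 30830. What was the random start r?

k = 57150/50 = 1143
r = 30830 − (27−1)×1143 = 30830 − 29718 = 1112

1112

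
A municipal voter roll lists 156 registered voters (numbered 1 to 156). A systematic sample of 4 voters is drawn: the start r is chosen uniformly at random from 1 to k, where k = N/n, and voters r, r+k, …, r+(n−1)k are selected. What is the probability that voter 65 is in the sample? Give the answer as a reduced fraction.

k = 156/4 = 39.
Voter 65 is selected iff r ≡ 65 (mod 39); exactly one such r in {1,…,39}.
Inclusion probability = 1/39.

1/39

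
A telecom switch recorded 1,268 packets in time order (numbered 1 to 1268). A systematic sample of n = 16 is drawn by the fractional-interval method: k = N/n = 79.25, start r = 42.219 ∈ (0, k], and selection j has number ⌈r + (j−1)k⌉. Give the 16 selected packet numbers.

43, 122, 201, 280, 360, 439, 518, 597, 677, 756, 835, 914, 994, 1073, 1152, 1231

j=1: r + 0k = 42.219 → ⌈·⌉ = 43
j=2: r + 1k = 121.469 → ⌈·⌉ = 122
j=3: r + 2k = 200.719 → ⌈·⌉ = 201
j=4: r + 3k = 279.969 → ⌈·⌉ = 280
j=5: r + 4k = 359.219 → ⌈·⌉ = 360
j=6: r + 5k = 438.469 → ⌈·⌉ = 439
j=7: r + 6k = 517.719 → ⌈·⌉ = 518
j=8: r + 7k = 596.969 → ⌈·⌉ = 597
j=9: r + 8k = 676.219 → ⌈·⌉ = 677
j=10: r + 9k = 755.469 → ⌈·⌉ = 756
j=11: r + 10k = 834.719 → ⌈·⌉ = 835
j=12: r + 11k = 913.969 → ⌈·⌉ = 914
j=13: r + 12k = 993.219 → ⌈·⌉ = 994
j=14: r + 13k = 1072.469 → ⌈·⌉ = 1073
j=15: r + 14k = 1151.719 → ⌈·⌉ = 1152
j=16: r + 15k = 1230.969 → ⌈·⌉ = 1231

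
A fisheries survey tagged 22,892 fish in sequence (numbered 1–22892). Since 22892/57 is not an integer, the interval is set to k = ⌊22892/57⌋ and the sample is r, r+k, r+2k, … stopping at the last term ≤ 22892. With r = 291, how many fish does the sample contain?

k = ⌊22892/57⌋ = 401
Achieved size = ⌊(22892 − 291)/401⌋ + 1 = ⌊22601/401⌋ + 1 = 56 + 1 = 57
(last selection: 291 + 56×401 = 22747 ≤ 22892; next would be 23148 > 22892)

57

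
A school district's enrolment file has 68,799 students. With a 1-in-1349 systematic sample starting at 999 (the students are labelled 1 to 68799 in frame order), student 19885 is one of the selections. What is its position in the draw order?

k = 1349
position = (19885 − 999)/1349 + 1 = 18886/1349 + 1 = 14 + 1 = 15

15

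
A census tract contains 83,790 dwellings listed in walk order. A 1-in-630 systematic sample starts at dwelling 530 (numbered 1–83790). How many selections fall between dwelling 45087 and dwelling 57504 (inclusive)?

20

k = 630
First selection ≥ 45087: 530 + ⌈(45087−530)/630⌉·630 = 530 + 71×630 = 45260
Last selection ≤ 57504: 530 + ⌊(57504−530)/630⌋·630 = 530 + 90×630 = 57230
Count = 90 − 71 + 1 = 20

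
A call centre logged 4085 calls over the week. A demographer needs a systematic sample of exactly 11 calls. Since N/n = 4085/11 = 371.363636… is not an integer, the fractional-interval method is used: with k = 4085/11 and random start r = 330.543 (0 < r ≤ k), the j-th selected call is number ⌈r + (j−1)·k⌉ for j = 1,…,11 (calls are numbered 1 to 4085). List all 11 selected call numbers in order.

331, 702, 1074, 1445, 1816, 2188, 2559, 2931, 3302, 3673, 4045

j=1: r + 0k = 330.543 → ⌈·⌉ = 331
j=2: r + 1k = 701.906636… → ⌈·⌉ = 702
j=3: r + 2k = 1073.270272… → ⌈·⌉ = 1074
j=4: r + 3k = 1444.633909… → ⌈·⌉ = 1445
j=5: r + 4k = 1815.997545… → ⌈·⌉ = 1816
j=6: r + 5k = 2187.361181… → ⌈·⌉ = 2188
j=7: r + 6k = 2558.724818… → ⌈·⌉ = 2559
j=8: r + 7k = 2930.088454… → ⌈·⌉ = 2931
j=9: r + 8k = 3301.452090… → ⌈·⌉ = 3302
j=10: r + 9k = 3672.815727… → ⌈·⌉ = 3673
j=11: r + 10k = 4044.179363… → ⌈·⌉ = 4045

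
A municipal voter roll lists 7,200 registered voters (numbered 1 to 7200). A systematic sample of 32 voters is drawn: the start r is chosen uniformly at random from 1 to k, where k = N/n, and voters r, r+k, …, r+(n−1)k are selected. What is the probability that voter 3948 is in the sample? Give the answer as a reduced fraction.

k = 7200/32 = 225.
Voter 3948 is selected iff r ≡ 3948 (mod 225); exactly one such r in {1,…,225}.
Inclusion probability = 1/225.

1/225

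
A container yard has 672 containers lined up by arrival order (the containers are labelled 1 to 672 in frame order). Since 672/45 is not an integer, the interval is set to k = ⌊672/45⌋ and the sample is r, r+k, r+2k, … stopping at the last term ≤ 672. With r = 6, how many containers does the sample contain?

k = ⌊672/45⌋ = 14
Achieved size = ⌊(672 − 6)/14⌋ + 1 = ⌊666/14⌋ + 1 = 47 + 1 = 48
(last selection: 6 + 47×14 = 664 ≤ 672; next would be 678 > 672)

48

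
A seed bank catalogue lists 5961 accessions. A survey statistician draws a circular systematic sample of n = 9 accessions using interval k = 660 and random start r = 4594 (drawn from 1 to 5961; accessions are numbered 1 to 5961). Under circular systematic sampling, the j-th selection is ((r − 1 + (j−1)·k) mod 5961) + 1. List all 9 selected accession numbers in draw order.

Selection 1: 4594
Selection 2: 4594 + 660 = 5254
Selection 3: 5254 + 660 = 5914
Selection 4: 5914 + 660 = 6574 → 6574 − 5961 = 613
Selection 5: 613 + 660 = 1273
Selection 6: 1273 + 660 = 1933
Selection 7: 1933 + 660 = 2593
Selection 8: 2593 + 660 = 3253
Selection 9: 3253 + 660 = 3913

4594, 5254, 5914, 613, 1273, 1933, 2593, 3253, 3913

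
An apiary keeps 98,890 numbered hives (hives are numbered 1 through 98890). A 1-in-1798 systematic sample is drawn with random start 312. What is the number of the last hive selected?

97404

k = 1798
55th selection = r + (55−1)·k = 312 + 54×1798 = 312 + 97092 = 97404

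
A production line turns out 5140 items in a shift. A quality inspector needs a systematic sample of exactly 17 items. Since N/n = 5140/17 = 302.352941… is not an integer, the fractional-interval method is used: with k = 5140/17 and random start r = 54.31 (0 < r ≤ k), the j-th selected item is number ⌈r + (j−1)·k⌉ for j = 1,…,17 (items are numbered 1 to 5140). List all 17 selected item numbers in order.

55, 357, 660, 962, 1264, 1567, 1869, 2171, 2474, 2776, 3078, 3381, 3683, 3985, 4288, 4590, 4892

j=1: r + 0k = 54.31 → ⌈·⌉ = 55
j=2: r + 1k = 356.662941… → ⌈·⌉ = 357
j=3: r + 2k = 659.015882… → ⌈·⌉ = 660
j=4: r + 3k = 961.368823… → ⌈·⌉ = 962
j=5: r + 4k = 1263.721764… → ⌈·⌉ = 1264
j=6: r + 5k = 1566.074705… → ⌈·⌉ = 1567
j=7: r + 6k = 1868.427647… → ⌈·⌉ = 1869
j=8: r + 7k = 2170.780588… → ⌈·⌉ = 2171
j=9: r + 8k = 2473.133529… → ⌈·⌉ = 2474
j=10: r + 9k = 2775.486470… → ⌈·⌉ = 2776
j=11: r + 10k = 3077.839411… → ⌈·⌉ = 3078
j=12: r + 11k = 3380.192352… → ⌈·⌉ = 3381
j=13: r + 12k = 3682.545294… → ⌈·⌉ = 3683
j=14: r + 13k = 3984.898235… → ⌈·⌉ = 3985
j=15: r + 14k = 4287.251176… → ⌈·⌉ = 4288
j=16: r + 15k = 4589.604117… → ⌈·⌉ = 4590
j=17: r + 16k = 4891.957058… → ⌈·⌉ = 4892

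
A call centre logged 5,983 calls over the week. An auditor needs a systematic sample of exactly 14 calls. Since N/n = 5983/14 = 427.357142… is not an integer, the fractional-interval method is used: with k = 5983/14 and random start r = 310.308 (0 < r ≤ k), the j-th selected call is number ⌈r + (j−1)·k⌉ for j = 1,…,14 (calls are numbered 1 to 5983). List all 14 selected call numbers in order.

311, 738, 1166, 1593, 2020, 2448, 2875, 3302, 3730, 4157, 4584, 5012, 5439, 5866

j=1: r + 0k = 310.308 → ⌈·⌉ = 311
j=2: r + 1k = 737.665142… → ⌈·⌉ = 738
j=3: r + 2k = 1165.022285… → ⌈·⌉ = 1166
j=4: r + 3k = 1592.379428… → ⌈·⌉ = 1593
j=5: r + 4k = 2019.736571… → ⌈·⌉ = 2020
j=6: r + 5k = 2447.093714… → ⌈·⌉ = 2448
j=7: r + 6k = 2874.450857… → ⌈·⌉ = 2875
j=8: r + 7k = 3301.808 → ⌈·⌉ = 3302
j=9: r + 8k = 3729.165142… → ⌈·⌉ = 3730
j=10: r + 9k = 4156.522285… → ⌈·⌉ = 4157
j=11: r + 10k = 4583.879428… → ⌈·⌉ = 4584
j=12: r + 11k = 5011.236571… → ⌈·⌉ = 5012
j=13: r + 12k = 5438.593714… → ⌈·⌉ = 5439
j=14: r + 13k = 5865.950857… → ⌈·⌉ = 5866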